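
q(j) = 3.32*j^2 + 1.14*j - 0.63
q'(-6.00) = -38.70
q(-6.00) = 112.05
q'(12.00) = 80.82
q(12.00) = 491.13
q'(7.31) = 49.68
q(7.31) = 185.11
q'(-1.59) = -9.42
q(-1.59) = 5.95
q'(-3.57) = -22.56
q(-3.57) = 37.61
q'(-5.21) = -33.45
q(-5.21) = 83.55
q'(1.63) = 11.96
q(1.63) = 10.05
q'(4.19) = 28.96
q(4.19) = 62.43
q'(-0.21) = -0.25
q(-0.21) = -0.72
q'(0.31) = 3.20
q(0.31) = 0.04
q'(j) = 6.64*j + 1.14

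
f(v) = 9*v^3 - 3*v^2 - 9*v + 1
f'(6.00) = 927.00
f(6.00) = 1783.00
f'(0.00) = -9.00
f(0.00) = 1.00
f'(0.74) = 1.35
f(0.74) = -3.66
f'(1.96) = 82.96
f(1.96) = 39.60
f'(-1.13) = 32.26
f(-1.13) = -5.65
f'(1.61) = 51.33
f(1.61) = 16.29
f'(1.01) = 12.48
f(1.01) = -1.88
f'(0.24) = -8.88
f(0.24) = -1.21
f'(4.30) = 464.43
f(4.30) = 622.39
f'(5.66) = 822.00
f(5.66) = 1485.85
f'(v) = 27*v^2 - 6*v - 9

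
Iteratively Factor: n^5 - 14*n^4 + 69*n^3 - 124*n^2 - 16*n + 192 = (n - 4)*(n^4 - 10*n^3 + 29*n^2 - 8*n - 48) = (n - 4)^2*(n^3 - 6*n^2 + 5*n + 12) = (n - 4)^2*(n - 3)*(n^2 - 3*n - 4) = (n - 4)^3*(n - 3)*(n + 1)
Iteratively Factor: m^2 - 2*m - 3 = (m + 1)*(m - 3)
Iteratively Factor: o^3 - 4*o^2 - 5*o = (o)*(o^2 - 4*o - 5) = o*(o + 1)*(o - 5)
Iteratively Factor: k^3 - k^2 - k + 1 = (k - 1)*(k^2 - 1) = (k - 1)*(k + 1)*(k - 1)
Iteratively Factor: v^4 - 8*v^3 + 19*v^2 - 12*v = (v - 3)*(v^3 - 5*v^2 + 4*v) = v*(v - 3)*(v^2 - 5*v + 4) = v*(v - 4)*(v - 3)*(v - 1)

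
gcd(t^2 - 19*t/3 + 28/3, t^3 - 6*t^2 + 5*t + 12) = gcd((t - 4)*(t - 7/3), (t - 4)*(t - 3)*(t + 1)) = t - 4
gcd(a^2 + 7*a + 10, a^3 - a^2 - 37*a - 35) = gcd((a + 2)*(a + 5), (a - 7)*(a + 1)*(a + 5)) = a + 5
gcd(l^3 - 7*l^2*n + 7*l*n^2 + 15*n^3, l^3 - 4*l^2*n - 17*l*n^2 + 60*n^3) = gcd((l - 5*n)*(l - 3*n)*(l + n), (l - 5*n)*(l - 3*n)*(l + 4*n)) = l^2 - 8*l*n + 15*n^2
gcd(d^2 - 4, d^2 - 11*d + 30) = 1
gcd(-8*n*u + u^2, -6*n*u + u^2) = u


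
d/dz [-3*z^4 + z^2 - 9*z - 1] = -12*z^3 + 2*z - 9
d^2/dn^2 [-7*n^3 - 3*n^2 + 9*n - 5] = -42*n - 6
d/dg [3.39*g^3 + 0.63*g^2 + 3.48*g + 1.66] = 10.17*g^2 + 1.26*g + 3.48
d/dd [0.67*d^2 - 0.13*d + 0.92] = 1.34*d - 0.13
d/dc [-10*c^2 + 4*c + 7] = 4 - 20*c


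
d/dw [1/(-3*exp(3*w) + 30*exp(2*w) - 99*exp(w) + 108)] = (exp(2*w) - 20*exp(w)/3 + 11)*exp(w)/(exp(3*w) - 10*exp(2*w) + 33*exp(w) - 36)^2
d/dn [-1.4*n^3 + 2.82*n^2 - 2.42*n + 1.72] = -4.2*n^2 + 5.64*n - 2.42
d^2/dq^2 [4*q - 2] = 0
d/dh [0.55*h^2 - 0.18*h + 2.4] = 1.1*h - 0.18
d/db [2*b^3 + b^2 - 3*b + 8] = 6*b^2 + 2*b - 3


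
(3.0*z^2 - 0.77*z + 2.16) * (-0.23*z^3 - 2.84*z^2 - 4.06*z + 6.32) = -0.69*z^5 - 8.3429*z^4 - 10.49*z^3 + 15.9518*z^2 - 13.636*z + 13.6512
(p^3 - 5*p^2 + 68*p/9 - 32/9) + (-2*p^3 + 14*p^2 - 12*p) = -p^3 + 9*p^2 - 40*p/9 - 32/9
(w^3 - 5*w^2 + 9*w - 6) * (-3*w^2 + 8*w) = -3*w^5 + 23*w^4 - 67*w^3 + 90*w^2 - 48*w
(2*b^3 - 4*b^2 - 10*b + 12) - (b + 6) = 2*b^3 - 4*b^2 - 11*b + 6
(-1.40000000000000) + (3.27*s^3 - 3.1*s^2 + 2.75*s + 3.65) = 3.27*s^3 - 3.1*s^2 + 2.75*s + 2.25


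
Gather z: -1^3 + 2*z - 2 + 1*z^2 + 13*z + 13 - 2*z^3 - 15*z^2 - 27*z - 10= -2*z^3 - 14*z^2 - 12*z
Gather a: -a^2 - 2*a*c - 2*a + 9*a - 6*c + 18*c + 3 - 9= -a^2 + a*(7 - 2*c) + 12*c - 6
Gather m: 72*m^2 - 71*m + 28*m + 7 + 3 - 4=72*m^2 - 43*m + 6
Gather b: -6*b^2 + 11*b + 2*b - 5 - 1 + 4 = -6*b^2 + 13*b - 2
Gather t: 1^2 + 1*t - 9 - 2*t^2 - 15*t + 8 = -2*t^2 - 14*t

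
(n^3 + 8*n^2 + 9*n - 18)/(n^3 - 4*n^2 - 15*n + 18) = (n + 6)/(n - 6)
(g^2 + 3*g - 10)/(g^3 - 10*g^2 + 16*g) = (g + 5)/(g*(g - 8))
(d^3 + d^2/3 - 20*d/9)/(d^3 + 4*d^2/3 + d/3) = (9*d^2 + 3*d - 20)/(3*(3*d^2 + 4*d + 1))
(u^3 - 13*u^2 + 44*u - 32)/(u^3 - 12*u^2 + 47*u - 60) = (u^2 - 9*u + 8)/(u^2 - 8*u + 15)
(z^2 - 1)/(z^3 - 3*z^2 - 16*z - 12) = (z - 1)/(z^2 - 4*z - 12)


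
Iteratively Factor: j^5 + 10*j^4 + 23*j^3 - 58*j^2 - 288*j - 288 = (j + 3)*(j^4 + 7*j^3 + 2*j^2 - 64*j - 96) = (j + 3)*(j + 4)*(j^3 + 3*j^2 - 10*j - 24) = (j + 3)*(j + 4)^2*(j^2 - j - 6) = (j + 2)*(j + 3)*(j + 4)^2*(j - 3)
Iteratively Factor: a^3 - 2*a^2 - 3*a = (a + 1)*(a^2 - 3*a) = a*(a + 1)*(a - 3)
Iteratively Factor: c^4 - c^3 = (c)*(c^3 - c^2) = c*(c - 1)*(c^2) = c^2*(c - 1)*(c)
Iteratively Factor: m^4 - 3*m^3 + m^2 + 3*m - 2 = (m - 1)*(m^3 - 2*m^2 - m + 2) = (m - 1)*(m + 1)*(m^2 - 3*m + 2) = (m - 1)^2*(m + 1)*(m - 2)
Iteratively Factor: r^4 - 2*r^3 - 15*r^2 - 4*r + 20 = (r + 2)*(r^3 - 4*r^2 - 7*r + 10) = (r - 5)*(r + 2)*(r^2 + r - 2) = (r - 5)*(r + 2)^2*(r - 1)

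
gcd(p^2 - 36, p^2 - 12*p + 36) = p - 6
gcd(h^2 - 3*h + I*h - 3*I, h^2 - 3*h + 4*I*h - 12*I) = h - 3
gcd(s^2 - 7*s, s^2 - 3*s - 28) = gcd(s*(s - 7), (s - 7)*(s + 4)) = s - 7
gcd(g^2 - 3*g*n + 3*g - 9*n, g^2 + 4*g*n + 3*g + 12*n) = g + 3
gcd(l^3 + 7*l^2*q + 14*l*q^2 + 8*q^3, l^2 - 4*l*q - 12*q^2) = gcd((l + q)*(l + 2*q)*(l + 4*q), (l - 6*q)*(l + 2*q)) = l + 2*q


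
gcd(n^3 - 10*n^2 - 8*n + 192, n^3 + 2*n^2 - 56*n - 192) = n^2 - 4*n - 32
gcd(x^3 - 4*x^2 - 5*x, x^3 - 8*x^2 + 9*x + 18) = x + 1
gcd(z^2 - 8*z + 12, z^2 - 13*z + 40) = 1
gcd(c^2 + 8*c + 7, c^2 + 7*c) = c + 7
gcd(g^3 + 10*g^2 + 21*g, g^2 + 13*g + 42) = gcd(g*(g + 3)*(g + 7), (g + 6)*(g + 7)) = g + 7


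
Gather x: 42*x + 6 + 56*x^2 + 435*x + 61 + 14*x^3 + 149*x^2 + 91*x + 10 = 14*x^3 + 205*x^2 + 568*x + 77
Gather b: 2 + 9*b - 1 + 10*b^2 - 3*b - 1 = 10*b^2 + 6*b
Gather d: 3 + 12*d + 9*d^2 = 9*d^2 + 12*d + 3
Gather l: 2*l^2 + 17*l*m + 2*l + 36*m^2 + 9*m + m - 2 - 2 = 2*l^2 + l*(17*m + 2) + 36*m^2 + 10*m - 4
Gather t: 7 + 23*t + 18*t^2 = 18*t^2 + 23*t + 7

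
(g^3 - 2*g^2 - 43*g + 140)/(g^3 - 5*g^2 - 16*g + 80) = (g + 7)/(g + 4)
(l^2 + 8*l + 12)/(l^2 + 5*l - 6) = (l + 2)/(l - 1)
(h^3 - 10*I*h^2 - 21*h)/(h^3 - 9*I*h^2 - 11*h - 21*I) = h/(h + I)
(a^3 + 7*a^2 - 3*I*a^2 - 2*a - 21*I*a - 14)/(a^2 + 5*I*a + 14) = (a^2 + a*(7 - I) - 7*I)/(a + 7*I)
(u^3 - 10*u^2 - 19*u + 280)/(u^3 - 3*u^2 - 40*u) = (u - 7)/u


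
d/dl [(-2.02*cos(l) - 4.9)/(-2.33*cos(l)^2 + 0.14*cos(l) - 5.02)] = (4.7066*cos(l)^2 + 22.834*cos(l) - 10.8264)*sin(l)/(5.4289*cos(l)^4 - 0.6524*cos(l)^3 + 23.4128*cos(l)^2 - 1.4056*cos(l) + 25.2004)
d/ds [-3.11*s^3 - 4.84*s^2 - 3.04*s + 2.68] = -9.33*s^2 - 9.68*s - 3.04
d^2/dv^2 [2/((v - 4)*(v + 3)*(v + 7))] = 4*(6*v^4 + 48*v^3 + 51*v^2 - 90*v + 865)/(v^9 + 18*v^8 + 51*v^7 - 720*v^6 - 3993*v^5 + 7002*v^4 + 71765*v^3 + 36036*v^2 - 402192*v - 592704)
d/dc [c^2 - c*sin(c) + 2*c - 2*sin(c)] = -c*cos(c) + 2*c - sin(c) - 2*cos(c) + 2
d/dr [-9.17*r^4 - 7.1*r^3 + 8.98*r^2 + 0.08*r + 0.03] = -36.68*r^3 - 21.3*r^2 + 17.96*r + 0.08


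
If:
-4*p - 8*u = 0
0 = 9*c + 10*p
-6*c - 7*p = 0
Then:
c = 0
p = 0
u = 0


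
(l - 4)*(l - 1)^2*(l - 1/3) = l^4 - 19*l^3/3 + 11*l^2 - 7*l + 4/3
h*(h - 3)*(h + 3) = h^3 - 9*h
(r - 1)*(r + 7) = r^2 + 6*r - 7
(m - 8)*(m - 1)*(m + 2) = m^3 - 7*m^2 - 10*m + 16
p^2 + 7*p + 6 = (p + 1)*(p + 6)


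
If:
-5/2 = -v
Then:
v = 5/2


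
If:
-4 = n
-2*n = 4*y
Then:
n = -4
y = 2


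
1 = 1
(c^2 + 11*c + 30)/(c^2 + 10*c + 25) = (c + 6)/(c + 5)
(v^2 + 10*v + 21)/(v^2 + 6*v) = (v^2 + 10*v + 21)/(v*(v + 6))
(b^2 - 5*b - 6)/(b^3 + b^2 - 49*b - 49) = (b - 6)/(b^2 - 49)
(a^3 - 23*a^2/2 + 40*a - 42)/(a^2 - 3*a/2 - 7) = (a^2 - 8*a + 12)/(a + 2)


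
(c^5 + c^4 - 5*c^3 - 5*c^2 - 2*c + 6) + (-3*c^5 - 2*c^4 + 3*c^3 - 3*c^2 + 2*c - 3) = -2*c^5 - c^4 - 2*c^3 - 8*c^2 + 3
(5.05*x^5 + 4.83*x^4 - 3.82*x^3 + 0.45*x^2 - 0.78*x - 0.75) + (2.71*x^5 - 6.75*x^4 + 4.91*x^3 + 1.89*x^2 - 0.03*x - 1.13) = 7.76*x^5 - 1.92*x^4 + 1.09*x^3 + 2.34*x^2 - 0.81*x - 1.88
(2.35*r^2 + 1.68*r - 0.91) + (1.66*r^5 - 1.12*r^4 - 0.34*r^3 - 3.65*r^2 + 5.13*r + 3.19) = 1.66*r^5 - 1.12*r^4 - 0.34*r^3 - 1.3*r^2 + 6.81*r + 2.28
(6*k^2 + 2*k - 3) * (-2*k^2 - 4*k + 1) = -12*k^4 - 28*k^3 + 4*k^2 + 14*k - 3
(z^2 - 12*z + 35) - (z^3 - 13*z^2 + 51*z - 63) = -z^3 + 14*z^2 - 63*z + 98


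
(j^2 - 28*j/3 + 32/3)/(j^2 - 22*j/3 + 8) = (j - 8)/(j - 6)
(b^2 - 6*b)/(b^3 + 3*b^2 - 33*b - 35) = b*(b - 6)/(b^3 + 3*b^2 - 33*b - 35)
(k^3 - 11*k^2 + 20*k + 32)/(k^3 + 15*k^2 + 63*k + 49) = (k^2 - 12*k + 32)/(k^2 + 14*k + 49)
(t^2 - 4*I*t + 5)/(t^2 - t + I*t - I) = (t - 5*I)/(t - 1)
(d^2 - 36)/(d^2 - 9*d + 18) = (d + 6)/(d - 3)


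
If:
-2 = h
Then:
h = -2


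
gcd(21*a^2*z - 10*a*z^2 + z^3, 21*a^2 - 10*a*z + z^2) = 21*a^2 - 10*a*z + z^2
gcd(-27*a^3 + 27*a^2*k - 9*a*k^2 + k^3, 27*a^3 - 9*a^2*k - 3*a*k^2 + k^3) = 9*a^2 - 6*a*k + k^2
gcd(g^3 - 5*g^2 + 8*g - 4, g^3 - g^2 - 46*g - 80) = 1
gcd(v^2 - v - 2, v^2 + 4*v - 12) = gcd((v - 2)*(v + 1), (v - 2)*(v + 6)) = v - 2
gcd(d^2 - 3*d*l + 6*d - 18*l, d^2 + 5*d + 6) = 1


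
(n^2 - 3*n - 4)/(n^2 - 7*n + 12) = (n + 1)/(n - 3)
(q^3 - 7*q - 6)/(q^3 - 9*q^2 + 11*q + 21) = (q + 2)/(q - 7)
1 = 1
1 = 1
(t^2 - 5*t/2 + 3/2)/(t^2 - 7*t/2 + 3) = (t - 1)/(t - 2)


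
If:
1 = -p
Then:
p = -1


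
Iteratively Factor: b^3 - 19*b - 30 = (b - 5)*(b^2 + 5*b + 6) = (b - 5)*(b + 2)*(b + 3)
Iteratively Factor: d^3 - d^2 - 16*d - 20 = (d + 2)*(d^2 - 3*d - 10) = (d - 5)*(d + 2)*(d + 2)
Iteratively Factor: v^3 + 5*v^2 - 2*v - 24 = (v + 3)*(v^2 + 2*v - 8) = (v - 2)*(v + 3)*(v + 4)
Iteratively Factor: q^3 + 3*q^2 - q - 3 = (q + 3)*(q^2 - 1) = (q + 1)*(q + 3)*(q - 1)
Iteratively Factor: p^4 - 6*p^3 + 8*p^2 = (p)*(p^3 - 6*p^2 + 8*p) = p*(p - 4)*(p^2 - 2*p) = p*(p - 4)*(p - 2)*(p)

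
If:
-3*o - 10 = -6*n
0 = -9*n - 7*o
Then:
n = 70/69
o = -30/23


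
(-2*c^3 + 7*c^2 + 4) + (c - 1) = -2*c^3 + 7*c^2 + c + 3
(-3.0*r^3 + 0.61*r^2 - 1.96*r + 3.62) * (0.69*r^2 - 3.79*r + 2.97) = -2.07*r^5 + 11.7909*r^4 - 12.5743*r^3 + 11.7379*r^2 - 19.541*r + 10.7514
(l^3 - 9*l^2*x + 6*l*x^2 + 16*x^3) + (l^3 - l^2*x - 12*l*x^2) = 2*l^3 - 10*l^2*x - 6*l*x^2 + 16*x^3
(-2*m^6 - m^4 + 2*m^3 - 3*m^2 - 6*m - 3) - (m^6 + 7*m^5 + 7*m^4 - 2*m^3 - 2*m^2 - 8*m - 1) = -3*m^6 - 7*m^5 - 8*m^4 + 4*m^3 - m^2 + 2*m - 2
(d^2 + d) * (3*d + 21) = 3*d^3 + 24*d^2 + 21*d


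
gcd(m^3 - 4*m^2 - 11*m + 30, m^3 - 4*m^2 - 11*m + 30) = m^3 - 4*m^2 - 11*m + 30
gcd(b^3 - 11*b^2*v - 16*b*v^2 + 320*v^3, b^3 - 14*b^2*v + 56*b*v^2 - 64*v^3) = -b + 8*v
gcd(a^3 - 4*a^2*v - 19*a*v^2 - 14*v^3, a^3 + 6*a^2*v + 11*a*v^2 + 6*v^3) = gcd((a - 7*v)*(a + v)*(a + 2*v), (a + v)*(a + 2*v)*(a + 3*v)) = a^2 + 3*a*v + 2*v^2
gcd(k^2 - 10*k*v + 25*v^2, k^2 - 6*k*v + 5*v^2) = -k + 5*v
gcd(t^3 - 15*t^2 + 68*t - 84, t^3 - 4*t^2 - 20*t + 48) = t^2 - 8*t + 12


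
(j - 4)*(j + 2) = j^2 - 2*j - 8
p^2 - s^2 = (p - s)*(p + s)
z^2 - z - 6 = (z - 3)*(z + 2)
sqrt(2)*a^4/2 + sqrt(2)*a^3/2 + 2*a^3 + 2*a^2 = a^2*(a + 2*sqrt(2))*(sqrt(2)*a/2 + sqrt(2)/2)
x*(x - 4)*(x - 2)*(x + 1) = x^4 - 5*x^3 + 2*x^2 + 8*x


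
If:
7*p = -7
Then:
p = -1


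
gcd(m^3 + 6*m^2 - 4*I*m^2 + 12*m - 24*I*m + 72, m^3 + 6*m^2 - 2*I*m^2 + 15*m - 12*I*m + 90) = m + 6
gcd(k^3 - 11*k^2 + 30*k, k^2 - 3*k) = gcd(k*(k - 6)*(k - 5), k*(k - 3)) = k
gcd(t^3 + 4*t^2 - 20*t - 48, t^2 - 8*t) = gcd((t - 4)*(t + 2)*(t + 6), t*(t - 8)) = 1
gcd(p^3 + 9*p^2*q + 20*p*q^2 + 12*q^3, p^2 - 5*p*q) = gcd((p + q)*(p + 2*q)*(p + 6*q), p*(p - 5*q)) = 1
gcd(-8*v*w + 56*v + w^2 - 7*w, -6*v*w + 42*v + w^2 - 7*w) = w - 7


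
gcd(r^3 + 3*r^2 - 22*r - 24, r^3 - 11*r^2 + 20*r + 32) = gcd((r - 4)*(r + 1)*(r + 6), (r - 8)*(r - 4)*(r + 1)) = r^2 - 3*r - 4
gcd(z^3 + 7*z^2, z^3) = z^2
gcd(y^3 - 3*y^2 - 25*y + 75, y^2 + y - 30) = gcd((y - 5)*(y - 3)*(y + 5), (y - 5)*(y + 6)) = y - 5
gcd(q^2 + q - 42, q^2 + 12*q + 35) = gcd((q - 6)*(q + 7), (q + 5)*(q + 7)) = q + 7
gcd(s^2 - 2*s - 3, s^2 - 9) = s - 3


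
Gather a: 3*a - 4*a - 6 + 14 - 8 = -a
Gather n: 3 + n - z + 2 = n - z + 5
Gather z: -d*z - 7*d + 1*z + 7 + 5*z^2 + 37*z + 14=-7*d + 5*z^2 + z*(38 - d) + 21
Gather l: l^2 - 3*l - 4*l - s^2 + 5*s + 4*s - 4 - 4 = l^2 - 7*l - s^2 + 9*s - 8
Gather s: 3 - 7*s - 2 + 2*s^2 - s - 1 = 2*s^2 - 8*s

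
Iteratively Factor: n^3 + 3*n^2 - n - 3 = (n + 3)*(n^2 - 1) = (n - 1)*(n + 3)*(n + 1)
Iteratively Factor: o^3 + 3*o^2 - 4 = (o + 2)*(o^2 + o - 2) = (o - 1)*(o + 2)*(o + 2)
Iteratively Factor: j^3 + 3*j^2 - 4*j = (j - 1)*(j^2 + 4*j) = (j - 1)*(j + 4)*(j)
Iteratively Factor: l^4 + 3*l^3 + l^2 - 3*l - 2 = (l + 1)*(l^3 + 2*l^2 - l - 2) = (l + 1)*(l + 2)*(l^2 - 1) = (l + 1)^2*(l + 2)*(l - 1)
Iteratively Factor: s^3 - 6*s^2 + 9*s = (s - 3)*(s^2 - 3*s) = (s - 3)^2*(s)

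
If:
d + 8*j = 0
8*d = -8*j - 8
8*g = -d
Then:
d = -8/7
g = 1/7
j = 1/7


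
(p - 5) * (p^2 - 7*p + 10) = p^3 - 12*p^2 + 45*p - 50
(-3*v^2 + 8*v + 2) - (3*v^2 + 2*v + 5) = -6*v^2 + 6*v - 3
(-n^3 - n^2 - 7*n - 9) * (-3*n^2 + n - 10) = 3*n^5 + 2*n^4 + 30*n^3 + 30*n^2 + 61*n + 90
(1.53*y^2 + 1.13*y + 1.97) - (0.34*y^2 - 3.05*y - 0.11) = 1.19*y^2 + 4.18*y + 2.08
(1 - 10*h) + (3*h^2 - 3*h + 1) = 3*h^2 - 13*h + 2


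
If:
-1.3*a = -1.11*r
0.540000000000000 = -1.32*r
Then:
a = -0.35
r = -0.41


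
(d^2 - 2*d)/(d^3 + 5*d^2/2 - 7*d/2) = 2*(d - 2)/(2*d^2 + 5*d - 7)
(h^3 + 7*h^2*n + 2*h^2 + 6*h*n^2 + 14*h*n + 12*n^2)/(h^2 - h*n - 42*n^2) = (h^2 + h*n + 2*h + 2*n)/(h - 7*n)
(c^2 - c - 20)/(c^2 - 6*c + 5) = (c + 4)/(c - 1)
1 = 1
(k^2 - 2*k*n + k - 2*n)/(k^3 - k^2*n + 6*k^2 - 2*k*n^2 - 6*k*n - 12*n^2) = (k + 1)/(k^2 + k*n + 6*k + 6*n)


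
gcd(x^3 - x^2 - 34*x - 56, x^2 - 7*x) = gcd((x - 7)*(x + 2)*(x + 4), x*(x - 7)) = x - 7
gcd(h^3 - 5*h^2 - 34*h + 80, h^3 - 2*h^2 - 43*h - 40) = h^2 - 3*h - 40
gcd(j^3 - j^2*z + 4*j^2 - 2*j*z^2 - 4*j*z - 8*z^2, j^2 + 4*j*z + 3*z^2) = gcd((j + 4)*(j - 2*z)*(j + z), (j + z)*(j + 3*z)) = j + z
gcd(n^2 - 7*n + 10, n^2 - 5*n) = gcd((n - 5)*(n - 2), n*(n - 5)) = n - 5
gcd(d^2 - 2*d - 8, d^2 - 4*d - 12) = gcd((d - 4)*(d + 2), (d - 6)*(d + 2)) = d + 2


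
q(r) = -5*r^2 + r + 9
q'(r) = 1 - 10*r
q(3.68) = -55.03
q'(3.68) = -35.80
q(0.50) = 8.25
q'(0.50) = -4.00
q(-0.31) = 8.21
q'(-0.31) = 4.10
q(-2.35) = -20.96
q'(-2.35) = 24.50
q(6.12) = -172.15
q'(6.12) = -60.20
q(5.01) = -111.49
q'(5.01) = -49.10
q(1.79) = -5.23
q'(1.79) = -16.90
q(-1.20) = 0.60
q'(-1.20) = 13.00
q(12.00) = -699.00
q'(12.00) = -119.00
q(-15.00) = -1131.00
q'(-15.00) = 151.00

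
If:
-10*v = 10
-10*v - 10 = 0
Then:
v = -1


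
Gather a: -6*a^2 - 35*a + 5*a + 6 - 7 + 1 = -6*a^2 - 30*a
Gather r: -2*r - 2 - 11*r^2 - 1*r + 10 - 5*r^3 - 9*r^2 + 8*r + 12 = -5*r^3 - 20*r^2 + 5*r + 20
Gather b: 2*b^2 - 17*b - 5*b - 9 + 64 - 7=2*b^2 - 22*b + 48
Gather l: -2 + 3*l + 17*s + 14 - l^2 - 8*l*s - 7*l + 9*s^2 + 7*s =-l^2 + l*(-8*s - 4) + 9*s^2 + 24*s + 12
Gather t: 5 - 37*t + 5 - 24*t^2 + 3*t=-24*t^2 - 34*t + 10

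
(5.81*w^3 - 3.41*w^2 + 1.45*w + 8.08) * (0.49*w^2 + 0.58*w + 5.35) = 2.8469*w^5 + 1.6989*w^4 + 29.8162*w^3 - 13.4433*w^2 + 12.4439*w + 43.228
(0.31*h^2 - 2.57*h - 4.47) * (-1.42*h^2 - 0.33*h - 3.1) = -0.4402*h^4 + 3.5471*h^3 + 6.2345*h^2 + 9.4421*h + 13.857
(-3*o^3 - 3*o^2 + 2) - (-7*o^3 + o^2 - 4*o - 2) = 4*o^3 - 4*o^2 + 4*o + 4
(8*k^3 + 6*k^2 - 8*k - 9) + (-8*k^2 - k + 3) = 8*k^3 - 2*k^2 - 9*k - 6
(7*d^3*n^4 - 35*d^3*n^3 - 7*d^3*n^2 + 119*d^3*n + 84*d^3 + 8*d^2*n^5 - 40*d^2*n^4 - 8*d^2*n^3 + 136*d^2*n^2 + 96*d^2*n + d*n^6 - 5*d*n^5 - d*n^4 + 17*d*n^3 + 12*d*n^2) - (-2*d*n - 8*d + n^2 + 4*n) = 7*d^3*n^4 - 35*d^3*n^3 - 7*d^3*n^2 + 119*d^3*n + 84*d^3 + 8*d^2*n^5 - 40*d^2*n^4 - 8*d^2*n^3 + 136*d^2*n^2 + 96*d^2*n + d*n^6 - 5*d*n^5 - d*n^4 + 17*d*n^3 + 12*d*n^2 + 2*d*n + 8*d - n^2 - 4*n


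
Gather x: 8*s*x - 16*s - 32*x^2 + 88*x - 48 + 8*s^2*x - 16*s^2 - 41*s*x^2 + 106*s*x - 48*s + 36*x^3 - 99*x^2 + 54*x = -16*s^2 - 64*s + 36*x^3 + x^2*(-41*s - 131) + x*(8*s^2 + 114*s + 142) - 48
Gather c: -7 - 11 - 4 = -22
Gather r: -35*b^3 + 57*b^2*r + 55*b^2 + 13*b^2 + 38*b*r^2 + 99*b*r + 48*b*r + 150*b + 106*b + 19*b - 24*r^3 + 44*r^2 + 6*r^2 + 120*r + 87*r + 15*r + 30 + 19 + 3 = -35*b^3 + 68*b^2 + 275*b - 24*r^3 + r^2*(38*b + 50) + r*(57*b^2 + 147*b + 222) + 52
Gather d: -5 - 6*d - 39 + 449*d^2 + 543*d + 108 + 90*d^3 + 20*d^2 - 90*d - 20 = 90*d^3 + 469*d^2 + 447*d + 44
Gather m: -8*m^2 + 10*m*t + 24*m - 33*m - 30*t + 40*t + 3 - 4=-8*m^2 + m*(10*t - 9) + 10*t - 1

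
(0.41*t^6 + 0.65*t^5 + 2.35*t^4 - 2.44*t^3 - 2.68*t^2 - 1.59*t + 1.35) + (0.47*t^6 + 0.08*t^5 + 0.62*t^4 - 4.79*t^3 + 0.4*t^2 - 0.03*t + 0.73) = 0.88*t^6 + 0.73*t^5 + 2.97*t^4 - 7.23*t^3 - 2.28*t^2 - 1.62*t + 2.08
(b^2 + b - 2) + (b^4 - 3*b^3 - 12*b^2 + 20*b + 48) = b^4 - 3*b^3 - 11*b^2 + 21*b + 46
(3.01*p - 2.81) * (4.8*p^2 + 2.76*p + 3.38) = 14.448*p^3 - 5.1804*p^2 + 2.4182*p - 9.4978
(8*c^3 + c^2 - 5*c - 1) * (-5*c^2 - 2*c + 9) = -40*c^5 - 21*c^4 + 95*c^3 + 24*c^2 - 43*c - 9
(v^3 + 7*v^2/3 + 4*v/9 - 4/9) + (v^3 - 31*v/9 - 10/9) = 2*v^3 + 7*v^2/3 - 3*v - 14/9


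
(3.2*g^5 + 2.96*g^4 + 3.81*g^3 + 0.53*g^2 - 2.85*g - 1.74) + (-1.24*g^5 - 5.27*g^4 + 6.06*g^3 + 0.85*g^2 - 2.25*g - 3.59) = 1.96*g^5 - 2.31*g^4 + 9.87*g^3 + 1.38*g^2 - 5.1*g - 5.33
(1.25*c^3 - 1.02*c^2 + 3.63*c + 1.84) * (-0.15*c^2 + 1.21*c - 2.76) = -0.1875*c^5 + 1.6655*c^4 - 5.2287*c^3 + 6.9315*c^2 - 7.7924*c - 5.0784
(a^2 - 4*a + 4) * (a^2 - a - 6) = a^4 - 5*a^3 + 2*a^2 + 20*a - 24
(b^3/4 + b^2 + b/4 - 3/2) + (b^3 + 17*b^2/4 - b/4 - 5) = 5*b^3/4 + 21*b^2/4 - 13/2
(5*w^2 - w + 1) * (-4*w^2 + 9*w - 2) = -20*w^4 + 49*w^3 - 23*w^2 + 11*w - 2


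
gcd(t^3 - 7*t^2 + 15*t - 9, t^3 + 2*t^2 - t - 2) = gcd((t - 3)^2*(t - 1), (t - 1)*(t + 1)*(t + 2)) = t - 1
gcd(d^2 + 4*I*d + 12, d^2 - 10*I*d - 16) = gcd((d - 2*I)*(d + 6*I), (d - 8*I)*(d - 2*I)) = d - 2*I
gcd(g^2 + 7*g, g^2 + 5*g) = g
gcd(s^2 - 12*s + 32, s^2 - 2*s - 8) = s - 4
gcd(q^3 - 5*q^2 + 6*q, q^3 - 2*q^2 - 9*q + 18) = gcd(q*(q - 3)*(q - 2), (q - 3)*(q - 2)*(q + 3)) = q^2 - 5*q + 6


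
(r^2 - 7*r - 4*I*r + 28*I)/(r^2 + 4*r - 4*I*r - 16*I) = (r - 7)/(r + 4)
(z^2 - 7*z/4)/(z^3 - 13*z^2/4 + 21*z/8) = 2/(2*z - 3)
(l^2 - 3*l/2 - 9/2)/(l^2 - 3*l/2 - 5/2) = (-2*l^2 + 3*l + 9)/(-2*l^2 + 3*l + 5)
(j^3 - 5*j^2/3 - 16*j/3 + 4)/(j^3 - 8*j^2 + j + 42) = (j - 2/3)/(j - 7)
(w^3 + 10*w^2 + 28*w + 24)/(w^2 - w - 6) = (w^2 + 8*w + 12)/(w - 3)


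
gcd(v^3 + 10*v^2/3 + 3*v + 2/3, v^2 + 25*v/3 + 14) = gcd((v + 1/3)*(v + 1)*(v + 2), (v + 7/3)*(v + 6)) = 1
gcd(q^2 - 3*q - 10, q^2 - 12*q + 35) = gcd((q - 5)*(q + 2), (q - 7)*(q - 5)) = q - 5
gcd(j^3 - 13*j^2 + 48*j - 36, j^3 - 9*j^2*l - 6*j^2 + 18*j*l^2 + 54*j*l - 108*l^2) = j - 6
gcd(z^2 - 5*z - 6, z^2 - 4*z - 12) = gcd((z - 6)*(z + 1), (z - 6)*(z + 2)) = z - 6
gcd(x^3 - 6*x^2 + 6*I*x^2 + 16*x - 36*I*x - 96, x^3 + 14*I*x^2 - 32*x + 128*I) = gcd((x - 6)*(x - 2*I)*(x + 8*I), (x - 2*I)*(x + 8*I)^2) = x^2 + 6*I*x + 16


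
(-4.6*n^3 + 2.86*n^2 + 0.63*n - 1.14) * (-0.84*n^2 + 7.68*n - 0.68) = 3.864*n^5 - 37.7304*n^4 + 24.5636*n^3 + 3.8512*n^2 - 9.1836*n + 0.7752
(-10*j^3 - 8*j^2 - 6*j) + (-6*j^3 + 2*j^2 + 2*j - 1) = -16*j^3 - 6*j^2 - 4*j - 1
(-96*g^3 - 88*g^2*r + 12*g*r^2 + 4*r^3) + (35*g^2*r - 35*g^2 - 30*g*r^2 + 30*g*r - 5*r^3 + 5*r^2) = -96*g^3 - 53*g^2*r - 35*g^2 - 18*g*r^2 + 30*g*r - r^3 + 5*r^2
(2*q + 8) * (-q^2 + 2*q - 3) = -2*q^3 - 4*q^2 + 10*q - 24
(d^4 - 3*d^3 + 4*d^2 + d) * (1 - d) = -d^5 + 4*d^4 - 7*d^3 + 3*d^2 + d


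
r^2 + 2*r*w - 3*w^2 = (r - w)*(r + 3*w)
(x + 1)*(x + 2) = x^2 + 3*x + 2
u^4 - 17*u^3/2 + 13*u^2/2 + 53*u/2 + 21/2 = (u - 7)*(u - 3)*(u + 1/2)*(u + 1)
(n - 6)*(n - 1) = n^2 - 7*n + 6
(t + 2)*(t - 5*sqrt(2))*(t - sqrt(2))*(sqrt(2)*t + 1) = sqrt(2)*t^4 - 11*t^3 + 2*sqrt(2)*t^3 - 22*t^2 + 4*sqrt(2)*t^2 + 10*t + 8*sqrt(2)*t + 20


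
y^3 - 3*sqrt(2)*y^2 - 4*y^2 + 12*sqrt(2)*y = y*(y - 4)*(y - 3*sqrt(2))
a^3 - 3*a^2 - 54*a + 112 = (a - 8)*(a - 2)*(a + 7)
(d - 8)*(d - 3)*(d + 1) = d^3 - 10*d^2 + 13*d + 24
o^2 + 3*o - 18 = (o - 3)*(o + 6)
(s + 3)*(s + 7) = s^2 + 10*s + 21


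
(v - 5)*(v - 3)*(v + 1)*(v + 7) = v^4 - 42*v^2 + 64*v + 105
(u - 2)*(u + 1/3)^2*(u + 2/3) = u^4 - 2*u^3/3 - 19*u^2/9 - 28*u/27 - 4/27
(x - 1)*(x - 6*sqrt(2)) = x^2 - 6*sqrt(2)*x - x + 6*sqrt(2)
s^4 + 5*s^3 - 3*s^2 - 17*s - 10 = (s - 2)*(s + 1)^2*(s + 5)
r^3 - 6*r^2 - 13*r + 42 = (r - 7)*(r - 2)*(r + 3)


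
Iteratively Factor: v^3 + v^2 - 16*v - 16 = (v + 4)*(v^2 - 3*v - 4) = (v + 1)*(v + 4)*(v - 4)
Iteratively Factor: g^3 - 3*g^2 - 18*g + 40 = (g - 2)*(g^2 - g - 20) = (g - 2)*(g + 4)*(g - 5)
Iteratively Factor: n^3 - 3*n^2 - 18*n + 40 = (n - 2)*(n^2 - n - 20) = (n - 2)*(n + 4)*(n - 5)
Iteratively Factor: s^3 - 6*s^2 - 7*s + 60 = (s - 4)*(s^2 - 2*s - 15) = (s - 5)*(s - 4)*(s + 3)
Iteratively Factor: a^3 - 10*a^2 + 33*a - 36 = (a - 4)*(a^2 - 6*a + 9) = (a - 4)*(a - 3)*(a - 3)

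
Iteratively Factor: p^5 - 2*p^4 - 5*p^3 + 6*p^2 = (p - 3)*(p^4 + p^3 - 2*p^2) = (p - 3)*(p - 1)*(p^3 + 2*p^2) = (p - 3)*(p - 1)*(p + 2)*(p^2) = p*(p - 3)*(p - 1)*(p + 2)*(p)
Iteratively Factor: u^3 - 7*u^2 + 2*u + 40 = (u - 4)*(u^2 - 3*u - 10) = (u - 5)*(u - 4)*(u + 2)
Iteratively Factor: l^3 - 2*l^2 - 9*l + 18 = (l + 3)*(l^2 - 5*l + 6) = (l - 2)*(l + 3)*(l - 3)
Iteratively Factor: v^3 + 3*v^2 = (v)*(v^2 + 3*v) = v^2*(v + 3)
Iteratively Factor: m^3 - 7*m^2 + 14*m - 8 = (m - 4)*(m^2 - 3*m + 2) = (m - 4)*(m - 1)*(m - 2)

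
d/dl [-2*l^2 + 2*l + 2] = 2 - 4*l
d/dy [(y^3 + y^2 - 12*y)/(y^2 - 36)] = (y^4 - 96*y^2 - 72*y + 432)/(y^4 - 72*y^2 + 1296)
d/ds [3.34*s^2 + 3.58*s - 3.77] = 6.68*s + 3.58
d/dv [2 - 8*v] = -8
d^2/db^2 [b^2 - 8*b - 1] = 2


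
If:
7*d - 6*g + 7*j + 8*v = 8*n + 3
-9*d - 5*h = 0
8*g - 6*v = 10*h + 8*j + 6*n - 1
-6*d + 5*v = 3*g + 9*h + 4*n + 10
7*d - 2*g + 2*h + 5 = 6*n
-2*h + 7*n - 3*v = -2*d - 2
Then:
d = 6150/38099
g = 98111/152396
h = -11070/38099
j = -104355/76198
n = 108233/152396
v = 400061/152396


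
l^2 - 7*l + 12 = (l - 4)*(l - 3)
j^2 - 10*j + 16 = (j - 8)*(j - 2)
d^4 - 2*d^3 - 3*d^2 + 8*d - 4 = (d - 2)*(d - 1)^2*(d + 2)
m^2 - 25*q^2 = (m - 5*q)*(m + 5*q)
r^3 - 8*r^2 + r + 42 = (r - 7)*(r - 3)*(r + 2)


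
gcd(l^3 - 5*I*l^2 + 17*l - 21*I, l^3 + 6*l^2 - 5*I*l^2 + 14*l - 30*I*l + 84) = l - 7*I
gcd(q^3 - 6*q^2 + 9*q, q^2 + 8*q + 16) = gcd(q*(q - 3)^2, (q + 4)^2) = 1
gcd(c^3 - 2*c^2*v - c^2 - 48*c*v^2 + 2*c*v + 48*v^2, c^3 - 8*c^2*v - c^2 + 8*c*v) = -c^2 + 8*c*v + c - 8*v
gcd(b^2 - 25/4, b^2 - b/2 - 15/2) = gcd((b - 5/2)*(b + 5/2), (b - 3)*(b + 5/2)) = b + 5/2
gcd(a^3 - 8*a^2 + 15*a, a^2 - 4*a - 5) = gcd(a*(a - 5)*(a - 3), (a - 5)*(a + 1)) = a - 5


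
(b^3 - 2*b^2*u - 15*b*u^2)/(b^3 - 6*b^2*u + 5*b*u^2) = (-b - 3*u)/(-b + u)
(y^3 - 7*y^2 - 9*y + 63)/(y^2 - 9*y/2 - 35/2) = 2*(y^2 - 9)/(2*y + 5)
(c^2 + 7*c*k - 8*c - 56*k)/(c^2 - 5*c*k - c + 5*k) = (c^2 + 7*c*k - 8*c - 56*k)/(c^2 - 5*c*k - c + 5*k)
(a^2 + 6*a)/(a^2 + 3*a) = (a + 6)/(a + 3)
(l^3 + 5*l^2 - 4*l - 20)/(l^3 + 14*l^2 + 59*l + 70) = (l - 2)/(l + 7)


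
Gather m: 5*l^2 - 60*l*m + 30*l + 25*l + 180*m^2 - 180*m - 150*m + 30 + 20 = 5*l^2 + 55*l + 180*m^2 + m*(-60*l - 330) + 50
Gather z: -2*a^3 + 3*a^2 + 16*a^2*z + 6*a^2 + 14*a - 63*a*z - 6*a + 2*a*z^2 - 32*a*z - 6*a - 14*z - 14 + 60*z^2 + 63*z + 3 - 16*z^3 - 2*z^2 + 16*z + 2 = -2*a^3 + 9*a^2 + 2*a - 16*z^3 + z^2*(2*a + 58) + z*(16*a^2 - 95*a + 65) - 9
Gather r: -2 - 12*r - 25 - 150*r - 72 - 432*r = -594*r - 99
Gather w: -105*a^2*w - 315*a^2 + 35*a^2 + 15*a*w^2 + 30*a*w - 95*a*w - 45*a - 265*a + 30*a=-280*a^2 + 15*a*w^2 - 280*a + w*(-105*a^2 - 65*a)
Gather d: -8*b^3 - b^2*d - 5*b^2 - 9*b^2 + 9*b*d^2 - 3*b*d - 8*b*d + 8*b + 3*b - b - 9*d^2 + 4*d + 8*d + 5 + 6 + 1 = -8*b^3 - 14*b^2 + 10*b + d^2*(9*b - 9) + d*(-b^2 - 11*b + 12) + 12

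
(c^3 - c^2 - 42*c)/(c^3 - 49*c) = (c + 6)/(c + 7)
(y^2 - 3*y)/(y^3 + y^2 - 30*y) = (y - 3)/(y^2 + y - 30)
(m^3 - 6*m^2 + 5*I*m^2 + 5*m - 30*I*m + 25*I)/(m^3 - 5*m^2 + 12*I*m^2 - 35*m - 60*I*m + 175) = (m - 1)/(m + 7*I)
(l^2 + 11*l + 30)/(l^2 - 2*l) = (l^2 + 11*l + 30)/(l*(l - 2))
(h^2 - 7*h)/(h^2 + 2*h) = (h - 7)/(h + 2)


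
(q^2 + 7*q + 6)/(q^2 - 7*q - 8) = (q + 6)/(q - 8)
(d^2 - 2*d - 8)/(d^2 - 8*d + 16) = (d + 2)/(d - 4)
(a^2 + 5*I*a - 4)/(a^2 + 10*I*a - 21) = (a^2 + 5*I*a - 4)/(a^2 + 10*I*a - 21)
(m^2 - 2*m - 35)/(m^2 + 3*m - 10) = (m - 7)/(m - 2)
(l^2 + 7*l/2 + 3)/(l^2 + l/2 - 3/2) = (l + 2)/(l - 1)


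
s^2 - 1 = (s - 1)*(s + 1)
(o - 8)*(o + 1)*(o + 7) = o^3 - 57*o - 56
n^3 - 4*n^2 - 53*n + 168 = (n - 8)*(n - 3)*(n + 7)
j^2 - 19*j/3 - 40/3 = (j - 8)*(j + 5/3)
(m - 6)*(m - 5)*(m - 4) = m^3 - 15*m^2 + 74*m - 120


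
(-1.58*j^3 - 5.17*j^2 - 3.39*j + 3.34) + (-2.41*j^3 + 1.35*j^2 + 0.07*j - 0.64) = -3.99*j^3 - 3.82*j^2 - 3.32*j + 2.7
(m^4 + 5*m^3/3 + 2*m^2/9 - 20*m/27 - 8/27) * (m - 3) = m^5 - 4*m^4/3 - 43*m^3/9 - 38*m^2/27 + 52*m/27 + 8/9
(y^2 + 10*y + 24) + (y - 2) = y^2 + 11*y + 22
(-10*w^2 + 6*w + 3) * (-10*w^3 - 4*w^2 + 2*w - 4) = 100*w^5 - 20*w^4 - 74*w^3 + 40*w^2 - 18*w - 12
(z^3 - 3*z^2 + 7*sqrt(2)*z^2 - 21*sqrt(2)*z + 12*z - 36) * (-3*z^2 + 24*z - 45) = -3*z^5 - 21*sqrt(2)*z^4 + 33*z^4 - 153*z^3 + 231*sqrt(2)*z^3 - 819*sqrt(2)*z^2 + 531*z^2 - 1404*z + 945*sqrt(2)*z + 1620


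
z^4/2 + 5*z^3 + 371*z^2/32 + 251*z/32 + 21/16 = (z/2 + 1)*(z + 1/4)*(z + 3/4)*(z + 7)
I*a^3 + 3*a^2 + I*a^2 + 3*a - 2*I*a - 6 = (a + 2)*(a - 3*I)*(I*a - I)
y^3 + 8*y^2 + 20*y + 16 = (y + 2)^2*(y + 4)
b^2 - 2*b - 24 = (b - 6)*(b + 4)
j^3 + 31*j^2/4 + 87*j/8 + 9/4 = (j + 1/4)*(j + 3/2)*(j + 6)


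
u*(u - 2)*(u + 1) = u^3 - u^2 - 2*u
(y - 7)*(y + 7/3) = y^2 - 14*y/3 - 49/3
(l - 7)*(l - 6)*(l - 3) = l^3 - 16*l^2 + 81*l - 126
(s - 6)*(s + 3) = s^2 - 3*s - 18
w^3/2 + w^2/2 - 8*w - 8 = (w/2 + 1/2)*(w - 4)*(w + 4)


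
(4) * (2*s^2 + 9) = 8*s^2 + 36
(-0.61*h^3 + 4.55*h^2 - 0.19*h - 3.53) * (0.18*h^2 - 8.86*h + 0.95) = -0.1098*h^5 + 6.2236*h^4 - 40.9267*h^3 + 5.3705*h^2 + 31.0953*h - 3.3535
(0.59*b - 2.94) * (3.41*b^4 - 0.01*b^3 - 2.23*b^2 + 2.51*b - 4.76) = 2.0119*b^5 - 10.0313*b^4 - 1.2863*b^3 + 8.0371*b^2 - 10.1878*b + 13.9944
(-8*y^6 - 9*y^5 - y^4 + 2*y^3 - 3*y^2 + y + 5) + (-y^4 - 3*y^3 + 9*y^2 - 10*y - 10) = -8*y^6 - 9*y^5 - 2*y^4 - y^3 + 6*y^2 - 9*y - 5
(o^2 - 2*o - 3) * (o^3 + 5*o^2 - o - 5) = o^5 + 3*o^4 - 14*o^3 - 18*o^2 + 13*o + 15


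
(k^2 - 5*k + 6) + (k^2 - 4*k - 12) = 2*k^2 - 9*k - 6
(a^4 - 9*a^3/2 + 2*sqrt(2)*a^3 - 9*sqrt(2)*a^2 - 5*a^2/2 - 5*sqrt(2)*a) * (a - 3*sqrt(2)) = a^5 - 9*a^4/2 - sqrt(2)*a^4 - 29*a^3/2 + 9*sqrt(2)*a^3/2 + 5*sqrt(2)*a^2/2 + 54*a^2 + 30*a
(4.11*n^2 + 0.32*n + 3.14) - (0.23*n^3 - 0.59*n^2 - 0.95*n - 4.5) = -0.23*n^3 + 4.7*n^2 + 1.27*n + 7.64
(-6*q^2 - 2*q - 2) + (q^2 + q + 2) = -5*q^2 - q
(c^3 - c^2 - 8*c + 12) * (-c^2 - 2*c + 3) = -c^5 - c^4 + 13*c^3 + c^2 - 48*c + 36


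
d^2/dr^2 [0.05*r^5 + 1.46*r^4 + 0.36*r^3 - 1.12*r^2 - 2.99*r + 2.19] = 1.0*r^3 + 17.52*r^2 + 2.16*r - 2.24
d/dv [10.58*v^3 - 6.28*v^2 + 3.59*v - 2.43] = 31.74*v^2 - 12.56*v + 3.59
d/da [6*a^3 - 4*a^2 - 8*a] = 18*a^2 - 8*a - 8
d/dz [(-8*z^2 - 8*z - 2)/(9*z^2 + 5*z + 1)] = 2*(16*z^2 + 10*z + 1)/(81*z^4 + 90*z^3 + 43*z^2 + 10*z + 1)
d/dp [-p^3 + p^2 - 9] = p*(2 - 3*p)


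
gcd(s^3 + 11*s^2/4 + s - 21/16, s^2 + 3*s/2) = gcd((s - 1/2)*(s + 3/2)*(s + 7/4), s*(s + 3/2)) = s + 3/2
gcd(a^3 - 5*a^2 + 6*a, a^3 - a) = a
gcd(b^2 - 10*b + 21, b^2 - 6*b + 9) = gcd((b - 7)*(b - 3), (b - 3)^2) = b - 3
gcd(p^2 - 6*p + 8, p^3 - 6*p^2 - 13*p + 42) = p - 2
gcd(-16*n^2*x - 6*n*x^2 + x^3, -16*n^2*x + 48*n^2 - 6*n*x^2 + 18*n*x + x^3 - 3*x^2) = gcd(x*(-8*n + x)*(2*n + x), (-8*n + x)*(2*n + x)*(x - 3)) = -16*n^2 - 6*n*x + x^2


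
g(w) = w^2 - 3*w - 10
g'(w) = 2*w - 3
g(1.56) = -12.25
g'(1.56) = 0.12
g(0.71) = -11.63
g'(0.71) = -1.58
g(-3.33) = 11.08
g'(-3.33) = -9.66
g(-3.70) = 14.79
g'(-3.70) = -10.40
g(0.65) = -11.53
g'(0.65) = -1.70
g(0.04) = -10.12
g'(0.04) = -2.92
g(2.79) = -10.59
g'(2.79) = 2.58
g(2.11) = -11.88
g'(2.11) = 1.22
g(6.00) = 8.00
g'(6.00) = 9.00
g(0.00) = -10.00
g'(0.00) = -3.00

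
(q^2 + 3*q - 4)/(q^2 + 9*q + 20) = (q - 1)/(q + 5)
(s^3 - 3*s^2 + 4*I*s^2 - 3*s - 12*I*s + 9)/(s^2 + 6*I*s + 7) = (s^3 + s^2*(-3 + 4*I) + s*(-3 - 12*I) + 9)/(s^2 + 6*I*s + 7)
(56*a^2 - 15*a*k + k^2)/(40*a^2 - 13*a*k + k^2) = (7*a - k)/(5*a - k)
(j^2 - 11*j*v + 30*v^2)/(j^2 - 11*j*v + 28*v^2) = (j^2 - 11*j*v + 30*v^2)/(j^2 - 11*j*v + 28*v^2)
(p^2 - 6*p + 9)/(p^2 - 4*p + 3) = (p - 3)/(p - 1)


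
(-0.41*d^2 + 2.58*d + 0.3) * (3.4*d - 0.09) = -1.394*d^3 + 8.8089*d^2 + 0.7878*d - 0.027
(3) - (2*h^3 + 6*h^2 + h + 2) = -2*h^3 - 6*h^2 - h + 1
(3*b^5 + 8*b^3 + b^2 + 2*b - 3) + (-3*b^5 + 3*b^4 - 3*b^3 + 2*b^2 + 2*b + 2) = 3*b^4 + 5*b^3 + 3*b^2 + 4*b - 1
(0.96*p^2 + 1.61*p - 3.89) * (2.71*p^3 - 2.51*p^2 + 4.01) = 2.6016*p^5 + 1.9535*p^4 - 14.583*p^3 + 13.6135*p^2 + 6.4561*p - 15.5989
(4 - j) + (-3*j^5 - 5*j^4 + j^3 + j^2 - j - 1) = -3*j^5 - 5*j^4 + j^3 + j^2 - 2*j + 3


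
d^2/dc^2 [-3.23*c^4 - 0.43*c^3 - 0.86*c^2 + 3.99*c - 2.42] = -38.76*c^2 - 2.58*c - 1.72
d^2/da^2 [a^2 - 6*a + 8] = 2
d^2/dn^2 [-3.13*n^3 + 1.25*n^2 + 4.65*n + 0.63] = 2.5 - 18.78*n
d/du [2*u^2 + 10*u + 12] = 4*u + 10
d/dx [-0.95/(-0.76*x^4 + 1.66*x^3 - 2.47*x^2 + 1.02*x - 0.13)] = (-2.888*x^3 + 4.731*x^2 - 4.693*x + 0.969)/(0.76*x^4 - 1.66*x^3 + 2.47*x^2 - 1.02*x + 0.13)^2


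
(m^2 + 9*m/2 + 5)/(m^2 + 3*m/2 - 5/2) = (m + 2)/(m - 1)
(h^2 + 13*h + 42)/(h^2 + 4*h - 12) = (h + 7)/(h - 2)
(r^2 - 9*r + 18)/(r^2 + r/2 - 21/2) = 2*(r - 6)/(2*r + 7)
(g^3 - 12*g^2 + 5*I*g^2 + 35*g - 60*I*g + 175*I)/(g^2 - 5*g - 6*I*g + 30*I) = (g^2 + g*(-7 + 5*I) - 35*I)/(g - 6*I)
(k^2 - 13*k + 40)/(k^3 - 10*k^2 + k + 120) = 1/(k + 3)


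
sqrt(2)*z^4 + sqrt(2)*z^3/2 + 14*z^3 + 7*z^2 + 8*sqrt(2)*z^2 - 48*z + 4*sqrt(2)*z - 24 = (z - sqrt(2))*(z + 2*sqrt(2))*(z + 6*sqrt(2))*(sqrt(2)*z + sqrt(2)/2)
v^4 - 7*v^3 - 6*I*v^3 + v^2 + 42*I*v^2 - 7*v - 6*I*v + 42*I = (v - 7)*(v - 6*I)*(v - I)*(v + I)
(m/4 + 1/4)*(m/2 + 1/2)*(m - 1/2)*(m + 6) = m^4/8 + 15*m^3/16 + 9*m^2/8 - m/16 - 3/8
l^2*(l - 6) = l^3 - 6*l^2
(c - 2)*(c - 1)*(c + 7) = c^3 + 4*c^2 - 19*c + 14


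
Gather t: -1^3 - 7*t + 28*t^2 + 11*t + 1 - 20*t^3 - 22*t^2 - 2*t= -20*t^3 + 6*t^2 + 2*t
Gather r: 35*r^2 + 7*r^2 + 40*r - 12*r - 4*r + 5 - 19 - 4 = 42*r^2 + 24*r - 18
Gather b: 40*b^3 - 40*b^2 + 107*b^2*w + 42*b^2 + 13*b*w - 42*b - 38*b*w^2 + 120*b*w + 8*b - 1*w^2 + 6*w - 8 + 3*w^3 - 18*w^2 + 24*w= 40*b^3 + b^2*(107*w + 2) + b*(-38*w^2 + 133*w - 34) + 3*w^3 - 19*w^2 + 30*w - 8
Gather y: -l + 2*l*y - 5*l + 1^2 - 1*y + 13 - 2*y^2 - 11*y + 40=-6*l - 2*y^2 + y*(2*l - 12) + 54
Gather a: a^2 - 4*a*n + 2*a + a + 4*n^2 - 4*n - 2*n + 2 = a^2 + a*(3 - 4*n) + 4*n^2 - 6*n + 2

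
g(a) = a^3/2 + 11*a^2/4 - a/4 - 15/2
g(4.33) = 83.57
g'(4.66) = 57.95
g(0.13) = -7.48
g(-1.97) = -0.16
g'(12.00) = 281.75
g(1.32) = -1.89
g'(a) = 3*a^2/2 + 11*a/2 - 1/4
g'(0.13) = 0.49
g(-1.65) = -1.85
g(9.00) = 577.50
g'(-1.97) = -5.26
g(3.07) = 32.12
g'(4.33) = 51.69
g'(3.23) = 33.16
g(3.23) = 37.23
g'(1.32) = 9.62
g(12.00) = 1249.50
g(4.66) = 101.65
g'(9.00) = 170.75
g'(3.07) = 30.77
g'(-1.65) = -5.24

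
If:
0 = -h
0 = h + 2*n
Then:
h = 0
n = 0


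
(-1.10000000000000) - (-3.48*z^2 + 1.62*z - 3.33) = 3.48*z^2 - 1.62*z + 2.23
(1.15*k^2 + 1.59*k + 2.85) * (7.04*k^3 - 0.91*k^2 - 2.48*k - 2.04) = 8.096*k^5 + 10.1471*k^4 + 15.7651*k^3 - 8.8827*k^2 - 10.3116*k - 5.814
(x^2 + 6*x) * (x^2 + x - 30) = x^4 + 7*x^3 - 24*x^2 - 180*x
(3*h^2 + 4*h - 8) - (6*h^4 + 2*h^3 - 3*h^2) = -6*h^4 - 2*h^3 + 6*h^2 + 4*h - 8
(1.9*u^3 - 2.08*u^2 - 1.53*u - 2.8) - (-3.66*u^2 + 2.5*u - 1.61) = 1.9*u^3 + 1.58*u^2 - 4.03*u - 1.19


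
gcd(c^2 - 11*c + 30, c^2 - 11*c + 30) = c^2 - 11*c + 30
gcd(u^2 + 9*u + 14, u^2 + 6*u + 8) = u + 2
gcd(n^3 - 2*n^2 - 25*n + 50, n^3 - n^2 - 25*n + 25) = n^2 - 25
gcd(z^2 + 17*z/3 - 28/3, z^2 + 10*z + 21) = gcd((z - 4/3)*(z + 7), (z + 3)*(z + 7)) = z + 7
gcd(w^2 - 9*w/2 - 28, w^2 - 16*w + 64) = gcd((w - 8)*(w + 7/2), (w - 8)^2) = w - 8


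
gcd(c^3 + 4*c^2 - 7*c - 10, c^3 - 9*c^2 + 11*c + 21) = c + 1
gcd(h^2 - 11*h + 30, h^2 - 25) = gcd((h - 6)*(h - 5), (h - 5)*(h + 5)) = h - 5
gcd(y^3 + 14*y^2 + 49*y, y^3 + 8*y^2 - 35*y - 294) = y^2 + 14*y + 49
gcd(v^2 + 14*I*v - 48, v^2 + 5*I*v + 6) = v + 6*I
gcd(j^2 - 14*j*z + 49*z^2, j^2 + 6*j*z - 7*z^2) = 1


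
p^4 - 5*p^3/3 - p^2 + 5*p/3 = p*(p - 5/3)*(p - 1)*(p + 1)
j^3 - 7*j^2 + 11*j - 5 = (j - 5)*(j - 1)^2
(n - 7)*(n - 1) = n^2 - 8*n + 7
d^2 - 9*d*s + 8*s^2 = (d - 8*s)*(d - s)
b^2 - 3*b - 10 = (b - 5)*(b + 2)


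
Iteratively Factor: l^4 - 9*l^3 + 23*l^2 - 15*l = (l)*(l^3 - 9*l^2 + 23*l - 15) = l*(l - 3)*(l^2 - 6*l + 5) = l*(l - 5)*(l - 3)*(l - 1)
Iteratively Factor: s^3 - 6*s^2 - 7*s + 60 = (s - 5)*(s^2 - s - 12) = (s - 5)*(s + 3)*(s - 4)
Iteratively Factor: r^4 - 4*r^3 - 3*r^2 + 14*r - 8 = (r - 1)*(r^3 - 3*r^2 - 6*r + 8) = (r - 1)*(r + 2)*(r^2 - 5*r + 4) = (r - 4)*(r - 1)*(r + 2)*(r - 1)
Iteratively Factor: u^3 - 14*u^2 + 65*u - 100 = (u - 5)*(u^2 - 9*u + 20) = (u - 5)^2*(u - 4)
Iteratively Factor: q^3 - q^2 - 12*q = (q)*(q^2 - q - 12) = q*(q + 3)*(q - 4)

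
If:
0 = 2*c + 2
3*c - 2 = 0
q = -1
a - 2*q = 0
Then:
No Solution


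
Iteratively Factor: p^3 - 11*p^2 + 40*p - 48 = (p - 3)*(p^2 - 8*p + 16) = (p - 4)*(p - 3)*(p - 4)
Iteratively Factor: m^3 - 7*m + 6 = (m - 2)*(m^2 + 2*m - 3) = (m - 2)*(m + 3)*(m - 1)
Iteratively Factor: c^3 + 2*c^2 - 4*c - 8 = (c + 2)*(c^2 - 4) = (c + 2)^2*(c - 2)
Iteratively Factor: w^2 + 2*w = (w)*(w + 2)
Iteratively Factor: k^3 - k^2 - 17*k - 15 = (k + 1)*(k^2 - 2*k - 15) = (k - 5)*(k + 1)*(k + 3)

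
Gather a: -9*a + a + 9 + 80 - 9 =80 - 8*a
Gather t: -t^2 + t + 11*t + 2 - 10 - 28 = -t^2 + 12*t - 36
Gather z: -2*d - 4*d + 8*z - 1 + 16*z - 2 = -6*d + 24*z - 3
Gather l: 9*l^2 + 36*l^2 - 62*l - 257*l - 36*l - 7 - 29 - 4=45*l^2 - 355*l - 40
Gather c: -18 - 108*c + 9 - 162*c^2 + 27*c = -162*c^2 - 81*c - 9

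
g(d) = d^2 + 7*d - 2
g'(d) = 2*d + 7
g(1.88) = 14.69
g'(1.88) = 10.76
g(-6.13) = -7.33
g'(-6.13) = -5.26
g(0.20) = -0.56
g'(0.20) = 7.40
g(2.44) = 21.03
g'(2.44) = 11.88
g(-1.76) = -11.22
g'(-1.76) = 3.48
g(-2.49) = -13.23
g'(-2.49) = 2.02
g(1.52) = 10.95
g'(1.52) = 10.04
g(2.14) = 17.56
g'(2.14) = 11.28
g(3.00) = 28.00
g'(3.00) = 13.00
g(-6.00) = -8.00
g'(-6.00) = -5.00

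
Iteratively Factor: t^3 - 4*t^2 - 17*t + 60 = (t - 5)*(t^2 + t - 12) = (t - 5)*(t + 4)*(t - 3)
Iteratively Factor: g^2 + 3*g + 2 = (g + 2)*(g + 1)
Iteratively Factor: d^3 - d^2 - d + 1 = (d - 1)*(d^2 - 1) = (d - 1)^2*(d + 1)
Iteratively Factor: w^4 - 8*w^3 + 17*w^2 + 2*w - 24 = (w + 1)*(w^3 - 9*w^2 + 26*w - 24) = (w - 2)*(w + 1)*(w^2 - 7*w + 12) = (w - 4)*(w - 2)*(w + 1)*(w - 3)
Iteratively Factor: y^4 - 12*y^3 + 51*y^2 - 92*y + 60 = (y - 3)*(y^3 - 9*y^2 + 24*y - 20) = (y - 3)*(y - 2)*(y^2 - 7*y + 10) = (y - 5)*(y - 3)*(y - 2)*(y - 2)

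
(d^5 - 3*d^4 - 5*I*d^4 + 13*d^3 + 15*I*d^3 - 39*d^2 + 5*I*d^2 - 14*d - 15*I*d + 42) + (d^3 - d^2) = d^5 - 3*d^4 - 5*I*d^4 + 14*d^3 + 15*I*d^3 - 40*d^2 + 5*I*d^2 - 14*d - 15*I*d + 42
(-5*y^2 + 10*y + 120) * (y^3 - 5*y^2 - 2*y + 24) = -5*y^5 + 35*y^4 + 80*y^3 - 740*y^2 + 2880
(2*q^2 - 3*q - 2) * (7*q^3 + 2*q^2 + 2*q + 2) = 14*q^5 - 17*q^4 - 16*q^3 - 6*q^2 - 10*q - 4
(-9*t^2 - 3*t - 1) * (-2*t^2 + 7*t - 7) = 18*t^4 - 57*t^3 + 44*t^2 + 14*t + 7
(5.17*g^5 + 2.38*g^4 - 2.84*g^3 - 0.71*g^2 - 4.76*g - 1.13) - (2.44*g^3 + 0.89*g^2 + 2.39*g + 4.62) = 5.17*g^5 + 2.38*g^4 - 5.28*g^3 - 1.6*g^2 - 7.15*g - 5.75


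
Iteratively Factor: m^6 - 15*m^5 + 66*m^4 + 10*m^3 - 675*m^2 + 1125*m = (m - 3)*(m^5 - 12*m^4 + 30*m^3 + 100*m^2 - 375*m) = (m - 5)*(m - 3)*(m^4 - 7*m^3 - 5*m^2 + 75*m) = (m - 5)*(m - 3)*(m + 3)*(m^3 - 10*m^2 + 25*m) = m*(m - 5)*(m - 3)*(m + 3)*(m^2 - 10*m + 25) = m*(m - 5)^2*(m - 3)*(m + 3)*(m - 5)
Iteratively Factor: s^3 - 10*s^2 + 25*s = (s - 5)*(s^2 - 5*s) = s*(s - 5)*(s - 5)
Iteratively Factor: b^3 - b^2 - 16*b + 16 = (b - 4)*(b^2 + 3*b - 4) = (b - 4)*(b - 1)*(b + 4)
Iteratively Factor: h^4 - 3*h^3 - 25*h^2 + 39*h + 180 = (h - 5)*(h^3 + 2*h^2 - 15*h - 36) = (h - 5)*(h - 4)*(h^2 + 6*h + 9) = (h - 5)*(h - 4)*(h + 3)*(h + 3)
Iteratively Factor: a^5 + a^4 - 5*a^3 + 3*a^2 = (a)*(a^4 + a^3 - 5*a^2 + 3*a) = a*(a - 1)*(a^3 + 2*a^2 - 3*a) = a^2*(a - 1)*(a^2 + 2*a - 3) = a^2*(a - 1)^2*(a + 3)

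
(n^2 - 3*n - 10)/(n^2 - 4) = (n - 5)/(n - 2)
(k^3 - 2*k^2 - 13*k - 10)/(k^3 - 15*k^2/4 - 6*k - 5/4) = 4*(k + 2)/(4*k + 1)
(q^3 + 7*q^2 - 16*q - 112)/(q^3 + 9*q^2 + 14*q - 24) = (q^2 + 3*q - 28)/(q^2 + 5*q - 6)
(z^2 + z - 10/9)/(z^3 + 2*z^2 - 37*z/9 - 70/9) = (3*z - 2)/(3*z^2 + z - 14)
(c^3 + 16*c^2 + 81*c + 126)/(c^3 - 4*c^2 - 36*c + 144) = (c^2 + 10*c + 21)/(c^2 - 10*c + 24)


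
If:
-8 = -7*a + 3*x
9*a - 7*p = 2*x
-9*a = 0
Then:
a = 0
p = 16/21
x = -8/3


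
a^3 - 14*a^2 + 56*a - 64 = (a - 8)*(a - 4)*(a - 2)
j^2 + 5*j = j*(j + 5)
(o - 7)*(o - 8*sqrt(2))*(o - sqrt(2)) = o^3 - 9*sqrt(2)*o^2 - 7*o^2 + 16*o + 63*sqrt(2)*o - 112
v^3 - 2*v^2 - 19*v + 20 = (v - 5)*(v - 1)*(v + 4)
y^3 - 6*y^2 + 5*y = y*(y - 5)*(y - 1)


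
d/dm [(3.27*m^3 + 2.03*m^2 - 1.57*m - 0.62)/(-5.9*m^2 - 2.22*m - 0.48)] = (-19.293*m^4 - 14.5188*m^3 - 18.4784*m^2 - 9.2648*m - 0.6228)/(34.81*m^4 + 26.196*m^3 + 10.5924*m^2 + 2.1312*m + 0.2304)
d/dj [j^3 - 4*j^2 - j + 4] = 3*j^2 - 8*j - 1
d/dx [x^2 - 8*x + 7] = 2*x - 8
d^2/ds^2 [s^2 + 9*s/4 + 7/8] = 2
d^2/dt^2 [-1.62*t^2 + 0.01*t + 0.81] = -3.24000000000000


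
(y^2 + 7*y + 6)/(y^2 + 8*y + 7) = (y + 6)/(y + 7)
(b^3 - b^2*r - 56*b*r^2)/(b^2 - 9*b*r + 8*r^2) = b*(-b - 7*r)/(-b + r)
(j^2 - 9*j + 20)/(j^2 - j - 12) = (j - 5)/(j + 3)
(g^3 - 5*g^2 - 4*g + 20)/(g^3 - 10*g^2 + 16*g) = (g^2 - 3*g - 10)/(g*(g - 8))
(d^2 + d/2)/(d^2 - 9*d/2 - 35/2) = d*(2*d + 1)/(2*d^2 - 9*d - 35)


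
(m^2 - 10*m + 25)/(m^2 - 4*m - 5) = (m - 5)/(m + 1)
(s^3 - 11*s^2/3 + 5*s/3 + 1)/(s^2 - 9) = (3*s^2 - 2*s - 1)/(3*(s + 3))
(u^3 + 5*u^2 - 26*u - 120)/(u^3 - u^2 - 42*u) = (u^2 - u - 20)/(u*(u - 7))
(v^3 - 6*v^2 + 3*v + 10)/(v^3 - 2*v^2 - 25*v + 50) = (v + 1)/(v + 5)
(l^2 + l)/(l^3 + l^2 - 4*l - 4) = l/(l^2 - 4)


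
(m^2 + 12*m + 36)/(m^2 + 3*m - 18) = (m + 6)/(m - 3)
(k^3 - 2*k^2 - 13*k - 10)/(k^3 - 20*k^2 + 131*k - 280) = (k^2 + 3*k + 2)/(k^2 - 15*k + 56)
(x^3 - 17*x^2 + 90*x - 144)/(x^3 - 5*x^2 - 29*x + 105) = (x^2 - 14*x + 48)/(x^2 - 2*x - 35)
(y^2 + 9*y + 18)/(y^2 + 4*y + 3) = (y + 6)/(y + 1)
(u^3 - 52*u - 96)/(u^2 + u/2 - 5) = 2*(u^3 - 52*u - 96)/(2*u^2 + u - 10)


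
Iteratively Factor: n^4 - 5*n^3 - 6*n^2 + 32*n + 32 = (n + 1)*(n^3 - 6*n^2 + 32) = (n - 4)*(n + 1)*(n^2 - 2*n - 8) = (n - 4)^2*(n + 1)*(n + 2)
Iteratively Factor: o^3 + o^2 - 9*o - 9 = (o + 1)*(o^2 - 9) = (o + 1)*(o + 3)*(o - 3)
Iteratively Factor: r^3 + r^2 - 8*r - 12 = (r + 2)*(r^2 - r - 6) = (r + 2)^2*(r - 3)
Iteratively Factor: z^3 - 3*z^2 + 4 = (z - 2)*(z^2 - z - 2) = (z - 2)*(z + 1)*(z - 2)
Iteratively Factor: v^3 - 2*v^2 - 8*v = (v)*(v^2 - 2*v - 8) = v*(v + 2)*(v - 4)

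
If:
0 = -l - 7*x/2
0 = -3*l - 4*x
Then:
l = 0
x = 0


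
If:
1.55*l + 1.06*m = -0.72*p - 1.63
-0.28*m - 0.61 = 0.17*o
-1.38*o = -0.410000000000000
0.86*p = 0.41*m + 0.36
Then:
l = 0.89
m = -2.36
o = 0.30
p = -0.71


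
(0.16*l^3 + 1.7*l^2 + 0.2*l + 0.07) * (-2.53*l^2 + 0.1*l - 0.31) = -0.4048*l^5 - 4.285*l^4 - 0.3856*l^3 - 0.6841*l^2 - 0.055*l - 0.0217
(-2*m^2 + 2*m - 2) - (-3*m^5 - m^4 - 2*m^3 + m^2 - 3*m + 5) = 3*m^5 + m^4 + 2*m^3 - 3*m^2 + 5*m - 7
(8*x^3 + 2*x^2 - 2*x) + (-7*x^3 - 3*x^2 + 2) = x^3 - x^2 - 2*x + 2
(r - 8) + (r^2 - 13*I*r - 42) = r^2 + r - 13*I*r - 50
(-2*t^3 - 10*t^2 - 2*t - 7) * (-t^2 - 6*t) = 2*t^5 + 22*t^4 + 62*t^3 + 19*t^2 + 42*t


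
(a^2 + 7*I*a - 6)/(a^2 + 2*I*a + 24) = (a + I)/(a - 4*I)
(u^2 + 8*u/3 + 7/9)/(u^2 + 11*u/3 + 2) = (9*u^2 + 24*u + 7)/(3*(3*u^2 + 11*u + 6))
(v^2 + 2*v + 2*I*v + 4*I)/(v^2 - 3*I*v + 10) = (v + 2)/(v - 5*I)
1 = 1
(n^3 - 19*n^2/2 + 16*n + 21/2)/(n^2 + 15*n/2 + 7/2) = (n^2 - 10*n + 21)/(n + 7)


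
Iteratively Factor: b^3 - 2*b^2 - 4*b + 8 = (b - 2)*(b^2 - 4) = (b - 2)*(b + 2)*(b - 2)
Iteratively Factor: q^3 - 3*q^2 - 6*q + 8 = (q + 2)*(q^2 - 5*q + 4) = (q - 4)*(q + 2)*(q - 1)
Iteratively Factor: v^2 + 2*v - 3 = (v + 3)*(v - 1)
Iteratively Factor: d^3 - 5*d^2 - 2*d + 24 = (d - 4)*(d^2 - d - 6) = (d - 4)*(d + 2)*(d - 3)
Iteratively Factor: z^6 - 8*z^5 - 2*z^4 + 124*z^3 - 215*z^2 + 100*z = (z - 5)*(z^5 - 3*z^4 - 17*z^3 + 39*z^2 - 20*z) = (z - 5)*(z - 1)*(z^4 - 2*z^3 - 19*z^2 + 20*z) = (z - 5)*(z - 1)*(z + 4)*(z^3 - 6*z^2 + 5*z) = z*(z - 5)*(z - 1)*(z + 4)*(z^2 - 6*z + 5) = z*(z - 5)*(z - 1)^2*(z + 4)*(z - 5)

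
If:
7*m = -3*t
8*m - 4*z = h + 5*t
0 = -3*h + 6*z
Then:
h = 2*z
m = 18*z/59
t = -42*z/59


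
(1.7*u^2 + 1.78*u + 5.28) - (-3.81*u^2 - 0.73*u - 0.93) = 5.51*u^2 + 2.51*u + 6.21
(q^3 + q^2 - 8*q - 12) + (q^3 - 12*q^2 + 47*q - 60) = 2*q^3 - 11*q^2 + 39*q - 72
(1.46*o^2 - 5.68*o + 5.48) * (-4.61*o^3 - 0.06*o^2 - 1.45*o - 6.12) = -6.7306*o^5 + 26.0972*o^4 - 27.039*o^3 - 1.028*o^2 + 26.8156*o - 33.5376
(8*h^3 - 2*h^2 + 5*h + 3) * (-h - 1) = -8*h^4 - 6*h^3 - 3*h^2 - 8*h - 3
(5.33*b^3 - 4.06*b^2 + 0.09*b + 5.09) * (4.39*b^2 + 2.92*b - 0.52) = 23.3987*b^5 - 2.2598*b^4 - 14.2317*b^3 + 24.7191*b^2 + 14.816*b - 2.6468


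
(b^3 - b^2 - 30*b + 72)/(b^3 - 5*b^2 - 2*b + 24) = (b + 6)/(b + 2)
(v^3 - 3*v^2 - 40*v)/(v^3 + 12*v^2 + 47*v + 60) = v*(v - 8)/(v^2 + 7*v + 12)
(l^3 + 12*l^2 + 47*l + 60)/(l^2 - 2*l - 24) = (l^2 + 8*l + 15)/(l - 6)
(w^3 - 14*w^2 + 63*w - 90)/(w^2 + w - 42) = (w^2 - 8*w + 15)/(w + 7)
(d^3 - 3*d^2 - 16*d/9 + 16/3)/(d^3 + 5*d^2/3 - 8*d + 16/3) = (d^2 - 5*d/3 - 4)/(d^2 + 3*d - 4)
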